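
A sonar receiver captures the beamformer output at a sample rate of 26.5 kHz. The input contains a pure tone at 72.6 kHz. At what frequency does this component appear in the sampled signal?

72.6 kHz mod fs = 19.6 kHz.
19.6 kHz > fs/2 = 13.25 kHz, folds to fs − 19.6 kHz = 6.9 kHz.

6.9 kHz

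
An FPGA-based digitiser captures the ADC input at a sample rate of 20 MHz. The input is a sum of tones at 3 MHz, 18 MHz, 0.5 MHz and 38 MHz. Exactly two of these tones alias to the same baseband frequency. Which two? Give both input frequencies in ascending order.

fs/2 = 10 MHz.
3 MHz ≤ fs/2 = 10 MHz, passes unchanged.
18 MHz > fs/2 = 10 MHz, folds to fs − 18 MHz = 2 MHz.
0.5 MHz ≤ fs/2 = 10 MHz, passes unchanged.
38 MHz mod fs = 18 MHz.
18 MHz > fs/2 = 10 MHz, folds to fs − 18 MHz = 2 MHz.
18 MHz and 38 MHz both map to 2 MHz.

18 MHz, 38 MHz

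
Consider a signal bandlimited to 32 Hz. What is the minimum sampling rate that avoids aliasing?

64 Hz

Nyquist rate = 2 × 32 Hz = 64 Hz.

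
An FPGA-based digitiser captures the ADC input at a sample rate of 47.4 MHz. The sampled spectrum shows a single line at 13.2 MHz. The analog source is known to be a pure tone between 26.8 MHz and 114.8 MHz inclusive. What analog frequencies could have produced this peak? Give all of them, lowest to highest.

34.2 MHz, 60.6 MHz, 81.6 MHz, 108 MHz

Frequencies that alias to 13.2 MHz are k·fs ± 13.2 MHz for integer k ≥ 0.
k=0: 13.2 MHz.
k=1: 34.2 MHz, 60.6 MHz.
k=2: 81.6 MHz, 108 MHz.
k=3: 129 MHz, 155.4 MHz.
Within [26.8 MHz, 114.8 MHz]: 34.2 MHz, 60.6 MHz, 81.6 MHz, 108 MHz.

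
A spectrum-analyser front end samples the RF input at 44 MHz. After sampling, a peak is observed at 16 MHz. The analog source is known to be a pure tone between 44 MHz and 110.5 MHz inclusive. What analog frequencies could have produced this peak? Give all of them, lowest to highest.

Frequencies that alias to 16 MHz are k·fs ± 16 MHz for integer k ≥ 0.
k=0: 16 MHz.
k=1: 28 MHz, 60 MHz.
k=2: 72 MHz, 104 MHz.
k=3: 116 MHz, 148 MHz.
Within [44 MHz, 110.5 MHz]: 60 MHz, 72 MHz, 104 MHz.

60 MHz, 72 MHz, 104 MHz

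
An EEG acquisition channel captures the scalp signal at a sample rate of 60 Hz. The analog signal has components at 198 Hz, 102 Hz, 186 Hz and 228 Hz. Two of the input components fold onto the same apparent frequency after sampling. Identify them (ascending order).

102 Hz, 198 Hz

fs/2 = 30 Hz.
198 Hz mod fs = 18 Hz.
18 Hz ≤ fs/2 = 30 Hz, appears at 18 Hz.
102 Hz mod fs = 42 Hz.
42 Hz > fs/2 = 30 Hz, folds to fs − 42 Hz = 18 Hz.
186 Hz mod fs = 6 Hz.
6 Hz ≤ fs/2 = 30 Hz, appears at 6 Hz.
228 Hz mod fs = 48 Hz.
48 Hz > fs/2 = 30 Hz, folds to fs − 48 Hz = 12 Hz.
102 Hz and 198 Hz both map to 18 Hz.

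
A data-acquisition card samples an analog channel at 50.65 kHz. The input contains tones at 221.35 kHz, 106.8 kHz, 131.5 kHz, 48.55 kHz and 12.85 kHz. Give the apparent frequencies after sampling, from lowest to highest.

2.1 kHz, 5.5 kHz, 12.85 kHz, 18.75 kHz, 20.45 kHz

fs/2 = 25.325 kHz.
221.35 kHz mod fs = 18.75 kHz.
18.75 kHz ≤ fs/2 = 25.325 kHz, appears at 18.75 kHz.
106.8 kHz mod fs = 5.5 kHz.
5.5 kHz ≤ fs/2 = 25.325 kHz, appears at 5.5 kHz.
131.5 kHz mod fs = 30.2 kHz.
30.2 kHz > fs/2 = 25.325 kHz, folds to fs − 30.2 kHz = 20.45 kHz.
48.55 kHz > fs/2 = 25.325 kHz, folds to fs − 48.55 kHz = 2.1 kHz.
12.85 kHz ≤ fs/2 = 25.325 kHz, passes unchanged.
Distinct values: {2.1 kHz, 5.5 kHz, 12.85 kHz, 18.75 kHz, 20.45 kHz}.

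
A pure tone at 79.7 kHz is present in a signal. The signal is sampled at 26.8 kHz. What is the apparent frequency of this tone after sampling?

0.7 kHz

79.7 kHz mod fs = 26.1 kHz.
26.1 kHz > fs/2 = 13.4 kHz, folds to fs − 26.1 kHz = 0.7 kHz.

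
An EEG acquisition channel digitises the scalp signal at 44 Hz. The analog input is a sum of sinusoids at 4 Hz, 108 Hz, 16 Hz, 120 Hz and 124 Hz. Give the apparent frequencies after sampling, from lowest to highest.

4 Hz, 8 Hz, 12 Hz, 16 Hz, 20 Hz

fs/2 = 22 Hz.
4 Hz ≤ fs/2 = 22 Hz, passes unchanged.
108 Hz mod fs = 20 Hz.
20 Hz ≤ fs/2 = 22 Hz, appears at 20 Hz.
16 Hz ≤ fs/2 = 22 Hz, passes unchanged.
120 Hz mod fs = 32 Hz.
32 Hz > fs/2 = 22 Hz, folds to fs − 32 Hz = 12 Hz.
124 Hz mod fs = 36 Hz.
36 Hz > fs/2 = 22 Hz, folds to fs − 36 Hz = 8 Hz.
Distinct values: {4 Hz, 8 Hz, 12 Hz, 16 Hz, 20 Hz}.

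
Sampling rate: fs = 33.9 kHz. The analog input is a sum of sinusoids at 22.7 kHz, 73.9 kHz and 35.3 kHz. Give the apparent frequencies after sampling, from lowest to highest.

1.4 kHz, 6.1 kHz, 11.2 kHz

fs/2 = 16.95 kHz.
22.7 kHz > fs/2 = 16.95 kHz, folds to fs − 22.7 kHz = 11.2 kHz.
73.9 kHz mod fs = 6.1 kHz.
6.1 kHz ≤ fs/2 = 16.95 kHz, appears at 6.1 kHz.
35.3 kHz mod fs = 1.4 kHz.
1.4 kHz ≤ fs/2 = 16.95 kHz, appears at 1.4 kHz.
Distinct values: {1.4 kHz, 6.1 kHz, 11.2 kHz}.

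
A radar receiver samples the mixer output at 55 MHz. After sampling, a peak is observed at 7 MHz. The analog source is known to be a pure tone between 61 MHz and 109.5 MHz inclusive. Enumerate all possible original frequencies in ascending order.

Frequencies that alias to 7 MHz are k·fs ± 7 MHz for integer k ≥ 0.
k=0: 7 MHz.
k=1: 48 MHz, 62 MHz.
k=2: 103 MHz, 117 MHz.
k=3: 158 MHz, 172 MHz.
Within [61 MHz, 109.5 MHz]: 62 MHz, 103 MHz.

62 MHz, 103 MHz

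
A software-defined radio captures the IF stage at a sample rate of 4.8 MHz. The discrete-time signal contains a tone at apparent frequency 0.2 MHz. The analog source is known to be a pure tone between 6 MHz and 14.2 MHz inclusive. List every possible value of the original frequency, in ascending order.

9.4 MHz, 9.8 MHz, 14.2 MHz

Frequencies that alias to 0.2 MHz are k·fs ± 0.2 MHz for integer k ≥ 0.
k=0: 0.2 MHz.
k=1: 4.6 MHz, 5 MHz.
k=2: 9.4 MHz, 9.8 MHz.
k=3: 14.2 MHz, 14.6 MHz.
k=4: 19 MHz, 19.4 MHz.
Within [6 MHz, 14.2 MHz]: 9.4 MHz, 9.8 MHz, 14.2 MHz.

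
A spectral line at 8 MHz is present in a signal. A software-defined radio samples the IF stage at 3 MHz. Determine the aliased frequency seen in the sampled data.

1 MHz

8 MHz mod fs = 2 MHz.
2 MHz > fs/2 = 1.5 MHz, folds to fs − 2 MHz = 1 MHz.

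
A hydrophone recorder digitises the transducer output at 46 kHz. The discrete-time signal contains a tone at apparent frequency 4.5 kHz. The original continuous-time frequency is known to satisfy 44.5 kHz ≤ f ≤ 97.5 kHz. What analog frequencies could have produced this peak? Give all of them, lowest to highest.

50.5 kHz, 87.5 kHz, 96.5 kHz

Frequencies that alias to 4.5 kHz are k·fs ± 4.5 kHz for integer k ≥ 0.
k=0: 4.5 kHz.
k=1: 41.5 kHz, 50.5 kHz.
k=2: 87.5 kHz, 96.5 kHz.
k=3: 133.5 kHz, 142.5 kHz.
Within [44.5 kHz, 97.5 kHz]: 50.5 kHz, 87.5 kHz, 96.5 kHz.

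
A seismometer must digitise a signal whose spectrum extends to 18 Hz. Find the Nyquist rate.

36 Hz

Nyquist rate = 2 × 18 Hz = 36 Hz.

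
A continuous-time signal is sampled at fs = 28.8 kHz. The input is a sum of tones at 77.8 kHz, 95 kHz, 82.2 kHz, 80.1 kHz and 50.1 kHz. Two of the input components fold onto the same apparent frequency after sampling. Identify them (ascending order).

fs/2 = 14.4 kHz.
77.8 kHz mod fs = 20.2 kHz.
20.2 kHz > fs/2 = 14.4 kHz, folds to fs − 20.2 kHz = 8.6 kHz.
95 kHz mod fs = 8.6 kHz.
8.6 kHz ≤ fs/2 = 14.4 kHz, appears at 8.6 kHz.
82.2 kHz mod fs = 24.6 kHz.
24.6 kHz > fs/2 = 14.4 kHz, folds to fs − 24.6 kHz = 4.2 kHz.
80.1 kHz mod fs = 22.5 kHz.
22.5 kHz > fs/2 = 14.4 kHz, folds to fs − 22.5 kHz = 6.3 kHz.
50.1 kHz mod fs = 21.3 kHz.
21.3 kHz > fs/2 = 14.4 kHz, folds to fs − 21.3 kHz = 7.5 kHz.
77.8 kHz and 95 kHz both map to 8.6 kHz.

77.8 kHz, 95 kHz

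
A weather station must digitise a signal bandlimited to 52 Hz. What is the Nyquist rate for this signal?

Nyquist rate = 2 × 52 Hz = 104 Hz.

104 Hz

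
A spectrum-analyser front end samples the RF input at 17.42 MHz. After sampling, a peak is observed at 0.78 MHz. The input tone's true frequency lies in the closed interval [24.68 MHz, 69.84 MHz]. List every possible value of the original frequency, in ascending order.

Frequencies that alias to 0.78 MHz are k·fs ± 0.78 MHz for integer k ≥ 0.
k=0: 0.78 MHz.
k=1: 16.64 MHz, 18.2 MHz.
k=2: 34.06 MHz, 35.62 MHz.
k=3: 51.48 MHz, 53.04 MHz.
k=4: 68.9 MHz, 70.46 MHz.
k=5: 86.32 MHz, 87.88 MHz.
Within [24.68 MHz, 69.84 MHz]: 34.06 MHz, 35.62 MHz, 51.48 MHz, 53.04 MHz, 68.9 MHz.

34.06 MHz, 35.62 MHz, 51.48 MHz, 53.04 MHz, 68.9 MHz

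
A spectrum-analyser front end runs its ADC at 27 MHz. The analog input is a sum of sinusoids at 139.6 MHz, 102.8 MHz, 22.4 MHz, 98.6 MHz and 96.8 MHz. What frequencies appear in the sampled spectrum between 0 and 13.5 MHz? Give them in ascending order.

fs/2 = 13.5 MHz.
139.6 MHz mod fs = 4.6 MHz.
4.6 MHz ≤ fs/2 = 13.5 MHz, appears at 4.6 MHz.
102.8 MHz mod fs = 21.8 MHz.
21.8 MHz > fs/2 = 13.5 MHz, folds to fs − 21.8 MHz = 5.2 MHz.
22.4 MHz > fs/2 = 13.5 MHz, folds to fs − 22.4 MHz = 4.6 MHz.
98.6 MHz mod fs = 17.6 MHz.
17.6 MHz > fs/2 = 13.5 MHz, folds to fs − 17.6 MHz = 9.4 MHz.
96.8 MHz mod fs = 15.8 MHz.
15.8 MHz > fs/2 = 13.5 MHz, folds to fs − 15.8 MHz = 11.2 MHz.
Distinct values: {4.6 MHz, 5.2 MHz, 9.4 MHz, 11.2 MHz}.

4.6 MHz, 5.2 MHz, 9.4 MHz, 11.2 MHz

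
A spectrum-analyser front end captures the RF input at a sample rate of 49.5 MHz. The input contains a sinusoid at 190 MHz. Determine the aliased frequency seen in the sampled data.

190 MHz mod fs = 41.5 MHz.
41.5 MHz > fs/2 = 24.75 MHz, folds to fs − 41.5 MHz = 8 MHz.

8 MHz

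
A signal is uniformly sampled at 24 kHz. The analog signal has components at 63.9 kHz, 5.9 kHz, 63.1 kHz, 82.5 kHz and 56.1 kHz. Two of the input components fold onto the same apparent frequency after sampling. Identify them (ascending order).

56.1 kHz, 63.9 kHz

fs/2 = 12 kHz.
63.9 kHz mod fs = 15.9 kHz.
15.9 kHz > fs/2 = 12 kHz, folds to fs − 15.9 kHz = 8.1 kHz.
5.9 kHz ≤ fs/2 = 12 kHz, passes unchanged.
63.1 kHz mod fs = 15.1 kHz.
15.1 kHz > fs/2 = 12 kHz, folds to fs − 15.1 kHz = 8.9 kHz.
82.5 kHz mod fs = 10.5 kHz.
10.5 kHz ≤ fs/2 = 12 kHz, appears at 10.5 kHz.
56.1 kHz mod fs = 8.1 kHz.
8.1 kHz ≤ fs/2 = 12 kHz, appears at 8.1 kHz.
56.1 kHz and 63.9 kHz both map to 8.1 kHz.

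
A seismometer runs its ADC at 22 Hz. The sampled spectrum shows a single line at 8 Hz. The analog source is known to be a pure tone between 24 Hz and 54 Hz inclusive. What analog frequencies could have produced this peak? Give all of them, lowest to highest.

30 Hz, 36 Hz, 52 Hz

Frequencies that alias to 8 Hz are k·fs ± 8 Hz for integer k ≥ 0.
k=0: 8 Hz.
k=1: 14 Hz, 30 Hz.
k=2: 36 Hz, 52 Hz.
k=3: 58 Hz, 74 Hz.
Within [24 Hz, 54 Hz]: 30 Hz, 36 Hz, 52 Hz.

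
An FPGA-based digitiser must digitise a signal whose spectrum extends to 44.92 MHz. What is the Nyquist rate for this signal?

89.84 MHz

Nyquist rate = 2 × 44.92 MHz = 89.84 MHz.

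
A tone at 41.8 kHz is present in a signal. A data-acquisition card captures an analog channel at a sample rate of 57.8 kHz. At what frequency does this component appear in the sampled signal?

41.8 kHz > fs/2 = 28.9 kHz, folds to fs − 41.8 kHz = 16 kHz.

16 kHz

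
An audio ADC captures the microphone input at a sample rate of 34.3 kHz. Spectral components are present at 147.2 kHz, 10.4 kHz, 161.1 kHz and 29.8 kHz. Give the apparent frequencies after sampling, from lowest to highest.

4.5 kHz, 10 kHz, 10.4 kHz

fs/2 = 17.15 kHz.
147.2 kHz mod fs = 10 kHz.
10 kHz ≤ fs/2 = 17.15 kHz, appears at 10 kHz.
10.4 kHz ≤ fs/2 = 17.15 kHz, passes unchanged.
161.1 kHz mod fs = 23.9 kHz.
23.9 kHz > fs/2 = 17.15 kHz, folds to fs − 23.9 kHz = 10.4 kHz.
29.8 kHz > fs/2 = 17.15 kHz, folds to fs − 29.8 kHz = 4.5 kHz.
Distinct values: {4.5 kHz, 10 kHz, 10.4 kHz}.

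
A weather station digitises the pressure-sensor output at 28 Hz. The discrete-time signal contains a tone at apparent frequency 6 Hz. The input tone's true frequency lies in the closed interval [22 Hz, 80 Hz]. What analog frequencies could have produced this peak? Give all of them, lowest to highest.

22 Hz, 34 Hz, 50 Hz, 62 Hz, 78 Hz

Frequencies that alias to 6 Hz are k·fs ± 6 Hz for integer k ≥ 0.
k=0: 6 Hz.
k=1: 22 Hz, 34 Hz.
k=2: 50 Hz, 62 Hz.
k=3: 78 Hz, 90 Hz.
k=4: 106 Hz, 118 Hz.
Within [22 Hz, 80 Hz]: 22 Hz, 34 Hz, 50 Hz, 62 Hz, 78 Hz.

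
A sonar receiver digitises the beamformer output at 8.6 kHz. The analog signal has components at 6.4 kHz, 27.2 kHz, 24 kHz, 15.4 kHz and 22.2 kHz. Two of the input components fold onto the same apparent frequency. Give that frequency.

1.8 kHz

fs/2 = 4.3 kHz.
6.4 kHz > fs/2 = 4.3 kHz, folds to fs − 6.4 kHz = 2.2 kHz.
27.2 kHz mod fs = 1.4 kHz.
1.4 kHz ≤ fs/2 = 4.3 kHz, appears at 1.4 kHz.
24 kHz mod fs = 6.8 kHz.
6.8 kHz > fs/2 = 4.3 kHz, folds to fs − 6.8 kHz = 1.8 kHz.
15.4 kHz mod fs = 6.8 kHz.
6.8 kHz > fs/2 = 4.3 kHz, folds to fs − 6.8 kHz = 1.8 kHz.
22.2 kHz mod fs = 5 kHz.
5 kHz > fs/2 = 4.3 kHz, folds to fs − 5 kHz = 3.6 kHz.
15.4 kHz and 24 kHz both map to 1.8 kHz.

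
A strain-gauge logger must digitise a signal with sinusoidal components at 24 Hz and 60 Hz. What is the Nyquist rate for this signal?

Highest-frequency component: 60 Hz.
Nyquist rate = 2 × 60 Hz = 120 Hz.

120 Hz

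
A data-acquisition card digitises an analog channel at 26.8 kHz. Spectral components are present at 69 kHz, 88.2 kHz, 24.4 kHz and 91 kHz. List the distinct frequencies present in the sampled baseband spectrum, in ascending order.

2.4 kHz, 7.8 kHz, 10.6 kHz, 11.4 kHz

fs/2 = 13.4 kHz.
69 kHz mod fs = 15.4 kHz.
15.4 kHz > fs/2 = 13.4 kHz, folds to fs − 15.4 kHz = 11.4 kHz.
88.2 kHz mod fs = 7.8 kHz.
7.8 kHz ≤ fs/2 = 13.4 kHz, appears at 7.8 kHz.
24.4 kHz > fs/2 = 13.4 kHz, folds to fs − 24.4 kHz = 2.4 kHz.
91 kHz mod fs = 10.6 kHz.
10.6 kHz ≤ fs/2 = 13.4 kHz, appears at 10.6 kHz.
Distinct values: {2.4 kHz, 7.8 kHz, 10.6 kHz, 11.4 kHz}.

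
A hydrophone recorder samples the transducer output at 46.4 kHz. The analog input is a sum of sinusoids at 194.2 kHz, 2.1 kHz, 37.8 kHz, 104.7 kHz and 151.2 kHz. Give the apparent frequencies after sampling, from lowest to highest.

2.1 kHz, 8.6 kHz, 11.9 kHz, 12 kHz

fs/2 = 23.2 kHz.
194.2 kHz mod fs = 8.6 kHz.
8.6 kHz ≤ fs/2 = 23.2 kHz, appears at 8.6 kHz.
2.1 kHz ≤ fs/2 = 23.2 kHz, passes unchanged.
37.8 kHz > fs/2 = 23.2 kHz, folds to fs − 37.8 kHz = 8.6 kHz.
104.7 kHz mod fs = 11.9 kHz.
11.9 kHz ≤ fs/2 = 23.2 kHz, appears at 11.9 kHz.
151.2 kHz mod fs = 12 kHz.
12 kHz ≤ fs/2 = 23.2 kHz, appears at 12 kHz.
Distinct values: {2.1 kHz, 8.6 kHz, 11.9 kHz, 12 kHz}.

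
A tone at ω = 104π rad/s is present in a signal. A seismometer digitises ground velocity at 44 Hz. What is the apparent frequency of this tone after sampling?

8 Hz

ω = 104π rad/s → f = ω/(2π) = 52 Hz.
52 Hz mod fs = 8 Hz.
8 Hz ≤ fs/2 = 22 Hz, appears at 8 Hz.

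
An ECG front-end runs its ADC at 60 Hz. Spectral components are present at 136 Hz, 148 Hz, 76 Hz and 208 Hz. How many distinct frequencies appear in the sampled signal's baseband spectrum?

2

fs/2 = 30 Hz.
136 Hz mod fs = 16 Hz.
16 Hz ≤ fs/2 = 30 Hz, appears at 16 Hz.
148 Hz mod fs = 28 Hz.
28 Hz ≤ fs/2 = 30 Hz, appears at 28 Hz.
76 Hz mod fs = 16 Hz.
16 Hz ≤ fs/2 = 30 Hz, appears at 16 Hz.
208 Hz mod fs = 28 Hz.
28 Hz ≤ fs/2 = 30 Hz, appears at 28 Hz.
Distinct values: {16 Hz, 28 Hz} → 2.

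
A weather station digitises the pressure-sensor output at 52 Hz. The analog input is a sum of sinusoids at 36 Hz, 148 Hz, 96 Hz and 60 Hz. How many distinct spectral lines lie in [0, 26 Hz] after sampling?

fs/2 = 26 Hz.
36 Hz > fs/2 = 26 Hz, folds to fs − 36 Hz = 16 Hz.
148 Hz mod fs = 44 Hz.
44 Hz > fs/2 = 26 Hz, folds to fs − 44 Hz = 8 Hz.
96 Hz mod fs = 44 Hz.
44 Hz > fs/2 = 26 Hz, folds to fs − 44 Hz = 8 Hz.
60 Hz mod fs = 8 Hz.
8 Hz ≤ fs/2 = 26 Hz, appears at 8 Hz.
Distinct values: {8 Hz, 16 Hz} → 2.

2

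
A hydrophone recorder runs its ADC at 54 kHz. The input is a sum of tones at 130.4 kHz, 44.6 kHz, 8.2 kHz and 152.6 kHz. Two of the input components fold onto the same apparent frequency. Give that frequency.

9.4 kHz

fs/2 = 27 kHz.
130.4 kHz mod fs = 22.4 kHz.
22.4 kHz ≤ fs/2 = 27 kHz, appears at 22.4 kHz.
44.6 kHz > fs/2 = 27 kHz, folds to fs − 44.6 kHz = 9.4 kHz.
8.2 kHz ≤ fs/2 = 27 kHz, passes unchanged.
152.6 kHz mod fs = 44.6 kHz.
44.6 kHz > fs/2 = 27 kHz, folds to fs − 44.6 kHz = 9.4 kHz.
44.6 kHz and 152.6 kHz both map to 9.4 kHz.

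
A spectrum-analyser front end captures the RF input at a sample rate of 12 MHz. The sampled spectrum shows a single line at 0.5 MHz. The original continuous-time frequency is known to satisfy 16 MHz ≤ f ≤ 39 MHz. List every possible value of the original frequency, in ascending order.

23.5 MHz, 24.5 MHz, 35.5 MHz, 36.5 MHz

Frequencies that alias to 0.5 MHz are k·fs ± 0.5 MHz for integer k ≥ 0.
k=0: 0.5 MHz.
k=1: 11.5 MHz, 12.5 MHz.
k=2: 23.5 MHz, 24.5 MHz.
k=3: 35.5 MHz, 36.5 MHz.
k=4: 47.5 MHz, 48.5 MHz.
Within [16 MHz, 39 MHz]: 23.5 MHz, 24.5 MHz, 35.5 MHz, 36.5 MHz.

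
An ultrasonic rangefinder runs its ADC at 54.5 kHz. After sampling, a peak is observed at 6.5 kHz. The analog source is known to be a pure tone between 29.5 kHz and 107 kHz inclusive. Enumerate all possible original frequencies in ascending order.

Frequencies that alias to 6.5 kHz are k·fs ± 6.5 kHz for integer k ≥ 0.
k=0: 6.5 kHz.
k=1: 48 kHz, 61 kHz.
k=2: 102.5 kHz, 115.5 kHz.
k=3: 157 kHz, 170 kHz.
Within [29.5 kHz, 107 kHz]: 48 kHz, 61 kHz, 102.5 kHz.

48 kHz, 61 kHz, 102.5 kHz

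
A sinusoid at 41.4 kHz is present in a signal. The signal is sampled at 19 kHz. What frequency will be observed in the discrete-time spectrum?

41.4 kHz mod fs = 3.4 kHz.
3.4 kHz ≤ fs/2 = 9.5 kHz, appears at 3.4 kHz.

3.4 kHz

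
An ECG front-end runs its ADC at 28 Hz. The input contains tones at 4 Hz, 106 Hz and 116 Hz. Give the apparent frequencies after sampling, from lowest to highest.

4 Hz, 6 Hz

fs/2 = 14 Hz.
4 Hz ≤ fs/2 = 14 Hz, passes unchanged.
106 Hz mod fs = 22 Hz.
22 Hz > fs/2 = 14 Hz, folds to fs − 22 Hz = 6 Hz.
116 Hz mod fs = 4 Hz.
4 Hz ≤ fs/2 = 14 Hz, appears at 4 Hz.
Distinct values: {4 Hz, 6 Hz}.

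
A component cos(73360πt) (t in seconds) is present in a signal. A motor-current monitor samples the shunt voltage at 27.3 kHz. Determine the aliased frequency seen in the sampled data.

9.38 kHz

ω = 73360π rad/s → f = ω/(2π) = 36680 Hz = 36.68 kHz.
36.68 kHz mod fs = 9.38 kHz.
9.38 kHz ≤ fs/2 = 13.65 kHz, appears at 9.38 kHz.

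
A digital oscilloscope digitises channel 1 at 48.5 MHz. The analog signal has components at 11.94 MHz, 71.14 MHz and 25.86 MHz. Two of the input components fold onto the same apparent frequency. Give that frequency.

22.64 MHz

fs/2 = 24.25 MHz.
11.94 MHz ≤ fs/2 = 24.25 MHz, passes unchanged.
71.14 MHz mod fs = 22.64 MHz.
22.64 MHz ≤ fs/2 = 24.25 MHz, appears at 22.64 MHz.
25.86 MHz > fs/2 = 24.25 MHz, folds to fs − 25.86 MHz = 22.64 MHz.
25.86 MHz and 71.14 MHz both map to 22.64 MHz.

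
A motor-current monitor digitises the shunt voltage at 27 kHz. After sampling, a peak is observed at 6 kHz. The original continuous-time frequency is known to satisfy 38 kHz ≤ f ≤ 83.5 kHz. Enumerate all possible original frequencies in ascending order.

48 kHz, 60 kHz, 75 kHz

Frequencies that alias to 6 kHz are k·fs ± 6 kHz for integer k ≥ 0.
k=0: 6 kHz.
k=1: 21 kHz, 33 kHz.
k=2: 48 kHz, 60 kHz.
k=3: 75 kHz, 87 kHz.
k=4: 102 kHz, 114 kHz.
Within [38 kHz, 83.5 kHz]: 48 kHz, 60 kHz, 75 kHz.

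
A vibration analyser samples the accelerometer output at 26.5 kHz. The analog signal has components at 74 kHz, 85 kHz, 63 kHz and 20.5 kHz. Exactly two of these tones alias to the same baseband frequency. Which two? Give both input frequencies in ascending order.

fs/2 = 13.25 kHz.
74 kHz mod fs = 21 kHz.
21 kHz > fs/2 = 13.25 kHz, folds to fs − 21 kHz = 5.5 kHz.
85 kHz mod fs = 5.5 kHz.
5.5 kHz ≤ fs/2 = 13.25 kHz, appears at 5.5 kHz.
63 kHz mod fs = 10 kHz.
10 kHz ≤ fs/2 = 13.25 kHz, appears at 10 kHz.
20.5 kHz > fs/2 = 13.25 kHz, folds to fs − 20.5 kHz = 6 kHz.
74 kHz and 85 kHz both map to 5.5 kHz.

74 kHz, 85 kHz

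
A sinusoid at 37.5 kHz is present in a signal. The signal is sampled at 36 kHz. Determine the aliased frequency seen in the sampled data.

1.5 kHz

37.5 kHz mod fs = 1.5 kHz.
1.5 kHz ≤ fs/2 = 18 kHz, appears at 1.5 kHz.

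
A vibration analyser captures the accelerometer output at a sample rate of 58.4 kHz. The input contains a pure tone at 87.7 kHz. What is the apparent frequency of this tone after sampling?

87.7 kHz mod fs = 29.3 kHz.
29.3 kHz > fs/2 = 29.2 kHz, folds to fs − 29.3 kHz = 29.1 kHz.

29.1 kHz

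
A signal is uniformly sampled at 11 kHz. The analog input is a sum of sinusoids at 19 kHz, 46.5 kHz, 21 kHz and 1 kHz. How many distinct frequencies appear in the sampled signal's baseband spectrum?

3

fs/2 = 5.5 kHz.
19 kHz mod fs = 8 kHz.
8 kHz > fs/2 = 5.5 kHz, folds to fs − 8 kHz = 3 kHz.
46.5 kHz mod fs = 2.5 kHz.
2.5 kHz ≤ fs/2 = 5.5 kHz, appears at 2.5 kHz.
21 kHz mod fs = 10 kHz.
10 kHz > fs/2 = 5.5 kHz, folds to fs − 10 kHz = 1 kHz.
1 kHz ≤ fs/2 = 5.5 kHz, passes unchanged.
Distinct values: {1 kHz, 2.5 kHz, 3 kHz} → 3.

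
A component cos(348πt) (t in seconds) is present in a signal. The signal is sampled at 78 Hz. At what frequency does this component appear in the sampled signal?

ω = 348π rad/s → f = ω/(2π) = 174 Hz.
174 Hz mod fs = 18 Hz.
18 Hz ≤ fs/2 = 39 Hz, appears at 18 Hz.

18 Hz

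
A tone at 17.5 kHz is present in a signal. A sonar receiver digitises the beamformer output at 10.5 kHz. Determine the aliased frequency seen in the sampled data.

17.5 kHz mod fs = 7 kHz.
7 kHz > fs/2 = 5.25 kHz, folds to fs − 7 kHz = 3.5 kHz.

3.5 kHz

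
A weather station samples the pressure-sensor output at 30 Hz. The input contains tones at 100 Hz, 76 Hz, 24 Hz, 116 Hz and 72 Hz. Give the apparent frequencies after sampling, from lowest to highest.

fs/2 = 15 Hz.
100 Hz mod fs = 10 Hz.
10 Hz ≤ fs/2 = 15 Hz, appears at 10 Hz.
76 Hz mod fs = 16 Hz.
16 Hz > fs/2 = 15 Hz, folds to fs − 16 Hz = 14 Hz.
24 Hz > fs/2 = 15 Hz, folds to fs − 24 Hz = 6 Hz.
116 Hz mod fs = 26 Hz.
26 Hz > fs/2 = 15 Hz, folds to fs − 26 Hz = 4 Hz.
72 Hz mod fs = 12 Hz.
12 Hz ≤ fs/2 = 15 Hz, appears at 12 Hz.
Distinct values: {4 Hz, 6 Hz, 10 Hz, 12 Hz, 14 Hz}.

4 Hz, 6 Hz, 10 Hz, 12 Hz, 14 Hz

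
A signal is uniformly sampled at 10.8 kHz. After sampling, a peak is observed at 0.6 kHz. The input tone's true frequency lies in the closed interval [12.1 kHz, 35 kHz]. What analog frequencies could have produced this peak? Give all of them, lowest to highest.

21 kHz, 22.2 kHz, 31.8 kHz, 33 kHz

Frequencies that alias to 0.6 kHz are k·fs ± 0.6 kHz for integer k ≥ 0.
k=0: 0.6 kHz.
k=1: 10.2 kHz, 11.4 kHz.
k=2: 21 kHz, 22.2 kHz.
k=3: 31.8 kHz, 33 kHz.
k=4: 42.6 kHz, 43.8 kHz.
Within [12.1 kHz, 35 kHz]: 21 kHz, 22.2 kHz, 31.8 kHz, 33 kHz.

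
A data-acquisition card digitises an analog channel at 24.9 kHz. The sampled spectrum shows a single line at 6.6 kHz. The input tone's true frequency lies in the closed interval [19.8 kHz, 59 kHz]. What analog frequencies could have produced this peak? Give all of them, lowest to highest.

Frequencies that alias to 6.6 kHz are k·fs ± 6.6 kHz for integer k ≥ 0.
k=0: 6.6 kHz.
k=1: 18.3 kHz, 31.5 kHz.
k=2: 43.2 kHz, 56.4 kHz.
k=3: 68.1 kHz, 81.3 kHz.
Within [19.8 kHz, 59 kHz]: 31.5 kHz, 43.2 kHz, 56.4 kHz.

31.5 kHz, 43.2 kHz, 56.4 kHz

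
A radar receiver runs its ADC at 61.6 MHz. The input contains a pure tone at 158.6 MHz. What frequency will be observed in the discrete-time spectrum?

158.6 MHz mod fs = 35.4 MHz.
35.4 MHz > fs/2 = 30.8 MHz, folds to fs − 35.4 MHz = 26.2 MHz.

26.2 MHz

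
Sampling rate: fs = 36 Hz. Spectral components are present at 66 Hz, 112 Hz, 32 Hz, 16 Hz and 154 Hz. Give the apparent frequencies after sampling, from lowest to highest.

4 Hz, 6 Hz, 10 Hz, 16 Hz

fs/2 = 18 Hz.
66 Hz mod fs = 30 Hz.
30 Hz > fs/2 = 18 Hz, folds to fs − 30 Hz = 6 Hz.
112 Hz mod fs = 4 Hz.
4 Hz ≤ fs/2 = 18 Hz, appears at 4 Hz.
32 Hz > fs/2 = 18 Hz, folds to fs − 32 Hz = 4 Hz.
16 Hz ≤ fs/2 = 18 Hz, passes unchanged.
154 Hz mod fs = 10 Hz.
10 Hz ≤ fs/2 = 18 Hz, appears at 10 Hz.
Distinct values: {4 Hz, 6 Hz, 10 Hz, 16 Hz}.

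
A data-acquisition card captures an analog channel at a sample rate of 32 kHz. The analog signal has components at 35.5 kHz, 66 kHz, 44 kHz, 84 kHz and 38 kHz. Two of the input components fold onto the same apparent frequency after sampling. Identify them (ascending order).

fs/2 = 16 kHz.
35.5 kHz mod fs = 3.5 kHz.
3.5 kHz ≤ fs/2 = 16 kHz, appears at 3.5 kHz.
66 kHz mod fs = 2 kHz.
2 kHz ≤ fs/2 = 16 kHz, appears at 2 kHz.
44 kHz mod fs = 12 kHz.
12 kHz ≤ fs/2 = 16 kHz, appears at 12 kHz.
84 kHz mod fs = 20 kHz.
20 kHz > fs/2 = 16 kHz, folds to fs − 20 kHz = 12 kHz.
38 kHz mod fs = 6 kHz.
6 kHz ≤ fs/2 = 16 kHz, appears at 6 kHz.
44 kHz and 84 kHz both map to 12 kHz.

44 kHz, 84 kHz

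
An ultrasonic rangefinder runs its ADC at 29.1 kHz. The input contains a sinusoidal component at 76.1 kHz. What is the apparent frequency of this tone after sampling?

76.1 kHz mod fs = 17.9 kHz.
17.9 kHz > fs/2 = 14.55 kHz, folds to fs − 17.9 kHz = 11.2 kHz.

11.2 kHz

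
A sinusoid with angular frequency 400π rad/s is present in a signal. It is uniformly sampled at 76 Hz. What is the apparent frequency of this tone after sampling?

28 Hz

ω = 400π rad/s → f = ω/(2π) = 200 Hz.
200 Hz mod fs = 48 Hz.
48 Hz > fs/2 = 38 Hz, folds to fs − 48 Hz = 28 Hz.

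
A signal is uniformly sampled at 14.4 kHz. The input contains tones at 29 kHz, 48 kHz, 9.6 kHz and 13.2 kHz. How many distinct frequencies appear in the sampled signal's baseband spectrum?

fs/2 = 7.2 kHz.
29 kHz mod fs = 0.2 kHz.
0.2 kHz ≤ fs/2 = 7.2 kHz, appears at 0.2 kHz.
48 kHz mod fs = 4.8 kHz.
4.8 kHz ≤ fs/2 = 7.2 kHz, appears at 4.8 kHz.
9.6 kHz > fs/2 = 7.2 kHz, folds to fs − 9.6 kHz = 4.8 kHz.
13.2 kHz > fs/2 = 7.2 kHz, folds to fs − 13.2 kHz = 1.2 kHz.
Distinct values: {0.2 kHz, 1.2 kHz, 4.8 kHz} → 3.

3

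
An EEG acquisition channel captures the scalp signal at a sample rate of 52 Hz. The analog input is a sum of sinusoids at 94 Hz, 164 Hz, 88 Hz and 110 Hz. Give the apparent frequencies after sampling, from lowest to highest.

fs/2 = 26 Hz.
94 Hz mod fs = 42 Hz.
42 Hz > fs/2 = 26 Hz, folds to fs − 42 Hz = 10 Hz.
164 Hz mod fs = 8 Hz.
8 Hz ≤ fs/2 = 26 Hz, appears at 8 Hz.
88 Hz mod fs = 36 Hz.
36 Hz > fs/2 = 26 Hz, folds to fs − 36 Hz = 16 Hz.
110 Hz mod fs = 6 Hz.
6 Hz ≤ fs/2 = 26 Hz, appears at 6 Hz.
Distinct values: {6 Hz, 8 Hz, 10 Hz, 16 Hz}.

6 Hz, 8 Hz, 10 Hz, 16 Hz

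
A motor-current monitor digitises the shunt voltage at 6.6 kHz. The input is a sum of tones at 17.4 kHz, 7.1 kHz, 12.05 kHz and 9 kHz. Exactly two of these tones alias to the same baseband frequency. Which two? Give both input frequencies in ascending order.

9 kHz, 17.4 kHz

fs/2 = 3.3 kHz.
17.4 kHz mod fs = 4.2 kHz.
4.2 kHz > fs/2 = 3.3 kHz, folds to fs − 4.2 kHz = 2.4 kHz.
7.1 kHz mod fs = 0.5 kHz.
0.5 kHz ≤ fs/2 = 3.3 kHz, appears at 0.5 kHz.
12.05 kHz mod fs = 5.45 kHz.
5.45 kHz > fs/2 = 3.3 kHz, folds to fs − 5.45 kHz = 1.15 kHz.
9 kHz mod fs = 2.4 kHz.
2.4 kHz ≤ fs/2 = 3.3 kHz, appears at 2.4 kHz.
9 kHz and 17.4 kHz both map to 2.4 kHz.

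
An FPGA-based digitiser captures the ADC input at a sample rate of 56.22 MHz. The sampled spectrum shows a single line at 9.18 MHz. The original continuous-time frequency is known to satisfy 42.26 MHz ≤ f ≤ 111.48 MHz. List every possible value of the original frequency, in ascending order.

47.04 MHz, 65.4 MHz, 103.26 MHz

Frequencies that alias to 9.18 MHz are k·fs ± 9.18 MHz for integer k ≥ 0.
k=0: 9.18 MHz.
k=1: 47.04 MHz, 65.4 MHz.
k=2: 103.26 MHz, 121.62 MHz.
k=3: 159.48 MHz, 177.84 MHz.
Within [42.26 MHz, 111.48 MHz]: 47.04 MHz, 65.4 MHz, 103.26 MHz.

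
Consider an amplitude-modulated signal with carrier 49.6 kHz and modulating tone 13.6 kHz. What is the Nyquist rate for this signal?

AM sidebands sit at fc ± fm = 36 kHz and 63.2 kHz.
Highest-frequency component: 63.2 kHz.
Nyquist rate = 2 × 63.2 kHz = 126.4 kHz.

126.4 kHz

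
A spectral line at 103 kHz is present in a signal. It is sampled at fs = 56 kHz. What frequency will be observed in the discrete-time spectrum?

9 kHz

103 kHz mod fs = 47 kHz.
47 kHz > fs/2 = 28 kHz, folds to fs − 47 kHz = 9 kHz.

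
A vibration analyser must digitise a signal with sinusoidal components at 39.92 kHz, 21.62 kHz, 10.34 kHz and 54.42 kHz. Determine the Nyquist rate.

Highest-frequency component: 54.42 kHz.
Nyquist rate = 2 × 54.42 kHz = 108.84 kHz.

108.84 kHz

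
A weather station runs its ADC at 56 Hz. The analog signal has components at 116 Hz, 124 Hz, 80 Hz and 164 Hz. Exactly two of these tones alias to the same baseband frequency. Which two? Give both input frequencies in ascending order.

fs/2 = 28 Hz.
116 Hz mod fs = 4 Hz.
4 Hz ≤ fs/2 = 28 Hz, appears at 4 Hz.
124 Hz mod fs = 12 Hz.
12 Hz ≤ fs/2 = 28 Hz, appears at 12 Hz.
80 Hz mod fs = 24 Hz.
24 Hz ≤ fs/2 = 28 Hz, appears at 24 Hz.
164 Hz mod fs = 52 Hz.
52 Hz > fs/2 = 28 Hz, folds to fs − 52 Hz = 4 Hz.
116 Hz and 164 Hz both map to 4 Hz.

116 Hz, 164 Hz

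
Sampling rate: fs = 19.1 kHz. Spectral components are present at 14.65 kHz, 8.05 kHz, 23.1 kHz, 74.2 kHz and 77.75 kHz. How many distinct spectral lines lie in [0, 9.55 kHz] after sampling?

5

fs/2 = 9.55 kHz.
14.65 kHz > fs/2 = 9.55 kHz, folds to fs − 14.65 kHz = 4.45 kHz.
8.05 kHz ≤ fs/2 = 9.55 kHz, passes unchanged.
23.1 kHz mod fs = 4 kHz.
4 kHz ≤ fs/2 = 9.55 kHz, appears at 4 kHz.
74.2 kHz mod fs = 16.9 kHz.
16.9 kHz > fs/2 = 9.55 kHz, folds to fs − 16.9 kHz = 2.2 kHz.
77.75 kHz mod fs = 1.35 kHz.
1.35 kHz ≤ fs/2 = 9.55 kHz, appears at 1.35 kHz.
Distinct values: {1.35 kHz, 2.2 kHz, 4 kHz, 4.45 kHz, 8.05 kHz} → 5.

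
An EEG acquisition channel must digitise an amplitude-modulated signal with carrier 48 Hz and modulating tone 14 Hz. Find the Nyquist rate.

AM sidebands sit at fc ± fm = 34 Hz and 62 Hz.
Highest-frequency component: 62 Hz.
Nyquist rate = 2 × 62 Hz = 124 Hz.

124 Hz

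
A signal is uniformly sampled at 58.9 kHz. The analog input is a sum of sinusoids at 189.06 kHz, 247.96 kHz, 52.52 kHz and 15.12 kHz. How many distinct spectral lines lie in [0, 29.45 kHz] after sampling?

fs/2 = 29.45 kHz.
189.06 kHz mod fs = 12.36 kHz.
12.36 kHz ≤ fs/2 = 29.45 kHz, appears at 12.36 kHz.
247.96 kHz mod fs = 12.36 kHz.
12.36 kHz ≤ fs/2 = 29.45 kHz, appears at 12.36 kHz.
52.52 kHz > fs/2 = 29.45 kHz, folds to fs − 52.52 kHz = 6.38 kHz.
15.12 kHz ≤ fs/2 = 29.45 kHz, passes unchanged.
Distinct values: {6.38 kHz, 12.36 kHz, 15.12 kHz} → 3.

3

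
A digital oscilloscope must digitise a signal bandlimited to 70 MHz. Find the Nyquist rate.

Nyquist rate = 2 × 70 MHz = 140 MHz.

140 MHz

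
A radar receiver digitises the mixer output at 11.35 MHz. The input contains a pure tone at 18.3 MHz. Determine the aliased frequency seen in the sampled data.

18.3 MHz mod fs = 6.95 MHz.
6.95 MHz > fs/2 = 5.675 MHz, folds to fs − 6.95 MHz = 4.4 MHz.

4.4 MHz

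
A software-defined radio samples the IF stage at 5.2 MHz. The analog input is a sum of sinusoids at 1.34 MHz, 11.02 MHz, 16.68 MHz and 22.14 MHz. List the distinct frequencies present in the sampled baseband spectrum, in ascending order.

0.62 MHz, 1.08 MHz, 1.34 MHz

fs/2 = 2.6 MHz.
1.34 MHz ≤ fs/2 = 2.6 MHz, passes unchanged.
11.02 MHz mod fs = 0.62 MHz.
0.62 MHz ≤ fs/2 = 2.6 MHz, appears at 0.62 MHz.
16.68 MHz mod fs = 1.08 MHz.
1.08 MHz ≤ fs/2 = 2.6 MHz, appears at 1.08 MHz.
22.14 MHz mod fs = 1.34 MHz.
1.34 MHz ≤ fs/2 = 2.6 MHz, appears at 1.34 MHz.
Distinct values: {0.62 MHz, 1.08 MHz, 1.34 MHz}.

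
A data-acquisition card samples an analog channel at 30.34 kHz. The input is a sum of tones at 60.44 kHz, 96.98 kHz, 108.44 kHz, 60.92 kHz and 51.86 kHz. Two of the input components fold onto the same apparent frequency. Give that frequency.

0.24 kHz

fs/2 = 15.17 kHz.
60.44 kHz mod fs = 30.1 kHz.
30.1 kHz > fs/2 = 15.17 kHz, folds to fs − 30.1 kHz = 0.24 kHz.
96.98 kHz mod fs = 5.96 kHz.
5.96 kHz ≤ fs/2 = 15.17 kHz, appears at 5.96 kHz.
108.44 kHz mod fs = 17.42 kHz.
17.42 kHz > fs/2 = 15.17 kHz, folds to fs − 17.42 kHz = 12.92 kHz.
60.92 kHz mod fs = 0.24 kHz.
0.24 kHz ≤ fs/2 = 15.17 kHz, appears at 0.24 kHz.
51.86 kHz mod fs = 21.52 kHz.
21.52 kHz > fs/2 = 15.17 kHz, folds to fs − 21.52 kHz = 8.82 kHz.
60.44 kHz and 60.92 kHz both map to 0.24 kHz.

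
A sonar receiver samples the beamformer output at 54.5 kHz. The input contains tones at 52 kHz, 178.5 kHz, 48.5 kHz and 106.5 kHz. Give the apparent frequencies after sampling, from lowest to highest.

fs/2 = 27.25 kHz.
52 kHz > fs/2 = 27.25 kHz, folds to fs − 52 kHz = 2.5 kHz.
178.5 kHz mod fs = 15 kHz.
15 kHz ≤ fs/2 = 27.25 kHz, appears at 15 kHz.
48.5 kHz > fs/2 = 27.25 kHz, folds to fs − 48.5 kHz = 6 kHz.
106.5 kHz mod fs = 52 kHz.
52 kHz > fs/2 = 27.25 kHz, folds to fs − 52 kHz = 2.5 kHz.
Distinct values: {2.5 kHz, 6 kHz, 15 kHz}.

2.5 kHz, 6 kHz, 15 kHz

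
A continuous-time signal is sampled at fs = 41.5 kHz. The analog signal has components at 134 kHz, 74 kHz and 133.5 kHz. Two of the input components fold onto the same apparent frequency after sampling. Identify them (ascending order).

fs/2 = 20.75 kHz.
134 kHz mod fs = 9.5 kHz.
9.5 kHz ≤ fs/2 = 20.75 kHz, appears at 9.5 kHz.
74 kHz mod fs = 32.5 kHz.
32.5 kHz > fs/2 = 20.75 kHz, folds to fs − 32.5 kHz = 9 kHz.
133.5 kHz mod fs = 9 kHz.
9 kHz ≤ fs/2 = 20.75 kHz, appears at 9 kHz.
74 kHz and 133.5 kHz both map to 9 kHz.

74 kHz, 133.5 kHz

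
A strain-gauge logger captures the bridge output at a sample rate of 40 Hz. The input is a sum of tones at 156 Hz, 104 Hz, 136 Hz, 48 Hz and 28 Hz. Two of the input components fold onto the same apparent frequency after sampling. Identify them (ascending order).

fs/2 = 20 Hz.
156 Hz mod fs = 36 Hz.
36 Hz > fs/2 = 20 Hz, folds to fs − 36 Hz = 4 Hz.
104 Hz mod fs = 24 Hz.
24 Hz > fs/2 = 20 Hz, folds to fs − 24 Hz = 16 Hz.
136 Hz mod fs = 16 Hz.
16 Hz ≤ fs/2 = 20 Hz, appears at 16 Hz.
48 Hz mod fs = 8 Hz.
8 Hz ≤ fs/2 = 20 Hz, appears at 8 Hz.
28 Hz > fs/2 = 20 Hz, folds to fs − 28 Hz = 12 Hz.
104 Hz and 136 Hz both map to 16 Hz.

104 Hz, 136 Hz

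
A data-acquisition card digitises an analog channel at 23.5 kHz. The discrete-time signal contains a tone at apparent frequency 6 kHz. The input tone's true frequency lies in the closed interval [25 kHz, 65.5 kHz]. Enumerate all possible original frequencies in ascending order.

29.5 kHz, 41 kHz, 53 kHz, 64.5 kHz

Frequencies that alias to 6 kHz are k·fs ± 6 kHz for integer k ≥ 0.
k=0: 6 kHz.
k=1: 17.5 kHz, 29.5 kHz.
k=2: 41 kHz, 53 kHz.
k=3: 64.5 kHz, 76.5 kHz.
k=4: 88 kHz, 100 kHz.
Within [25 kHz, 65.5 kHz]: 29.5 kHz, 41 kHz, 53 kHz, 64.5 kHz.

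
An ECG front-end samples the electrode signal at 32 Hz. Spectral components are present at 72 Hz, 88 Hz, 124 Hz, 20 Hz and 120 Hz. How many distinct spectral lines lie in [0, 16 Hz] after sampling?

fs/2 = 16 Hz.
72 Hz mod fs = 8 Hz.
8 Hz ≤ fs/2 = 16 Hz, appears at 8 Hz.
88 Hz mod fs = 24 Hz.
24 Hz > fs/2 = 16 Hz, folds to fs − 24 Hz = 8 Hz.
124 Hz mod fs = 28 Hz.
28 Hz > fs/2 = 16 Hz, folds to fs − 28 Hz = 4 Hz.
20 Hz > fs/2 = 16 Hz, folds to fs − 20 Hz = 12 Hz.
120 Hz mod fs = 24 Hz.
24 Hz > fs/2 = 16 Hz, folds to fs − 24 Hz = 8 Hz.
Distinct values: {4 Hz, 8 Hz, 12 Hz} → 3.

3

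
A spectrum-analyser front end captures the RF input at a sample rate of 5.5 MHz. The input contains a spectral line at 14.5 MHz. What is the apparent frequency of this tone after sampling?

2 MHz

14.5 MHz mod fs = 3.5 MHz.
3.5 MHz > fs/2 = 2.75 MHz, folds to fs − 3.5 MHz = 2 MHz.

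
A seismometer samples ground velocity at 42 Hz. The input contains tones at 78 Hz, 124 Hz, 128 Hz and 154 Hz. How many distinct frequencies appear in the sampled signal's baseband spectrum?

3

fs/2 = 21 Hz.
78 Hz mod fs = 36 Hz.
36 Hz > fs/2 = 21 Hz, folds to fs − 36 Hz = 6 Hz.
124 Hz mod fs = 40 Hz.
40 Hz > fs/2 = 21 Hz, folds to fs − 40 Hz = 2 Hz.
128 Hz mod fs = 2 Hz.
2 Hz ≤ fs/2 = 21 Hz, appears at 2 Hz.
154 Hz mod fs = 28 Hz.
28 Hz > fs/2 = 21 Hz, folds to fs − 28 Hz = 14 Hz.
Distinct values: {2 Hz, 6 Hz, 14 Hz} → 3.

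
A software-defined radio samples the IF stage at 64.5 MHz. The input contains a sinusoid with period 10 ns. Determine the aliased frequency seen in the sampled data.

T = 10 ns → f = 1/T = 100 MHz.
100 MHz mod fs = 35.5 MHz.
35.5 MHz > fs/2 = 32.25 MHz, folds to fs − 35.5 MHz = 29 MHz.

29 MHz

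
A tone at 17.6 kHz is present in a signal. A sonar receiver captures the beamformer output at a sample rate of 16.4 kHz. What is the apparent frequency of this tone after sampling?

17.6 kHz mod fs = 1.2 kHz.
1.2 kHz ≤ fs/2 = 8.2 kHz, appears at 1.2 kHz.

1.2 kHz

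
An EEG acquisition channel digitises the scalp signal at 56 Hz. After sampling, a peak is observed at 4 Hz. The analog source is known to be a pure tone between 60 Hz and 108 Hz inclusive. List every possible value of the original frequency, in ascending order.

Frequencies that alias to 4 Hz are k·fs ± 4 Hz for integer k ≥ 0.
k=0: 4 Hz.
k=1: 52 Hz, 60 Hz.
k=2: 108 Hz, 116 Hz.
k=3: 164 Hz, 172 Hz.
Within [60 Hz, 108 Hz]: 60 Hz, 108 Hz.

60 Hz, 108 Hz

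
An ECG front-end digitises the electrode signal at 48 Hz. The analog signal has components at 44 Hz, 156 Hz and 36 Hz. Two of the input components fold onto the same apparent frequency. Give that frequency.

12 Hz

fs/2 = 24 Hz.
44 Hz > fs/2 = 24 Hz, folds to fs − 44 Hz = 4 Hz.
156 Hz mod fs = 12 Hz.
12 Hz ≤ fs/2 = 24 Hz, appears at 12 Hz.
36 Hz > fs/2 = 24 Hz, folds to fs − 36 Hz = 12 Hz.
36 Hz and 156 Hz both map to 12 Hz.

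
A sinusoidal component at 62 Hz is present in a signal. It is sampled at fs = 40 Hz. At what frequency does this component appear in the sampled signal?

18 Hz

62 Hz mod fs = 22 Hz.
22 Hz > fs/2 = 20 Hz, folds to fs − 22 Hz = 18 Hz.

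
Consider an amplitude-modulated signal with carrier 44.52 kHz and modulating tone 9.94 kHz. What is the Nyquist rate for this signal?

AM sidebands sit at fc ± fm = 34.58 kHz and 54.46 kHz.
Highest-frequency component: 54.46 kHz.
Nyquist rate = 2 × 54.46 kHz = 108.92 kHz.

108.92 kHz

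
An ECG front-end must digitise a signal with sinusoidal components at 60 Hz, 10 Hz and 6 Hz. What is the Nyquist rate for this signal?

Highest-frequency component: 60 Hz.
Nyquist rate = 2 × 60 Hz = 120 Hz.

120 Hz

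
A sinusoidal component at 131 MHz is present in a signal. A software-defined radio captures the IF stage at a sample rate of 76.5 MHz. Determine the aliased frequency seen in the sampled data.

22 MHz

131 MHz mod fs = 54.5 MHz.
54.5 MHz > fs/2 = 38.25 MHz, folds to fs − 54.5 MHz = 22 MHz.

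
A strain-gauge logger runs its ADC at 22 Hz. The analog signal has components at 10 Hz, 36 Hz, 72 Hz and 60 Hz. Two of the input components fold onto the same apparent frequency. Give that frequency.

6 Hz

fs/2 = 11 Hz.
10 Hz ≤ fs/2 = 11 Hz, passes unchanged.
36 Hz mod fs = 14 Hz.
14 Hz > fs/2 = 11 Hz, folds to fs − 14 Hz = 8 Hz.
72 Hz mod fs = 6 Hz.
6 Hz ≤ fs/2 = 11 Hz, appears at 6 Hz.
60 Hz mod fs = 16 Hz.
16 Hz > fs/2 = 11 Hz, folds to fs − 16 Hz = 6 Hz.
60 Hz and 72 Hz both map to 6 Hz.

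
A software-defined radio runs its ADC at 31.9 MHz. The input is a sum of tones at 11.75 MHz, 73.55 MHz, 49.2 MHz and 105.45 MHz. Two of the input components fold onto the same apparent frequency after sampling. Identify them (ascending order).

73.55 MHz, 105.45 MHz

fs/2 = 15.95 MHz.
11.75 MHz ≤ fs/2 = 15.95 MHz, passes unchanged.
73.55 MHz mod fs = 9.75 MHz.
9.75 MHz ≤ fs/2 = 15.95 MHz, appears at 9.75 MHz.
49.2 MHz mod fs = 17.3 MHz.
17.3 MHz > fs/2 = 15.95 MHz, folds to fs − 17.3 MHz = 14.6 MHz.
105.45 MHz mod fs = 9.75 MHz.
9.75 MHz ≤ fs/2 = 15.95 MHz, appears at 9.75 MHz.
73.55 MHz and 105.45 MHz both map to 9.75 MHz.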